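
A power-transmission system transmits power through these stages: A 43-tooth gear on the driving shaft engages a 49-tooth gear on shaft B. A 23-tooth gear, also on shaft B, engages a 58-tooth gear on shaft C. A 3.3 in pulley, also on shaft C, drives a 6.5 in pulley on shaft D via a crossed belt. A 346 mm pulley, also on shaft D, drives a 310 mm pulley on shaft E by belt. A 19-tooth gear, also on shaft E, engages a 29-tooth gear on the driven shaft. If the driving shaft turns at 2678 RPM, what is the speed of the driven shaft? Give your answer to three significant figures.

346 RPM

Gear mesh: ratio = 49/43 = 1.1395, so shaft B turns at 2678 / 1.1395 = 2350.1 RPM.
Gear mesh: ratio = 58/23 = 2.5217, so shaft C turns at 2350.1 / 2.5217 = 931.93 RPM.
Belt: ratio = 6.5/3.3 = 1.9697, so shaft D turns at 931.93 / 1.9697 = 473.13 RPM.
Belt: ratio = 310/346 = 0.89595, so shaft E turns at 473.13 / 0.89595 = 528.08 RPM.
Gear mesh: ratio = 29/19 = 1.5263, so the driven shaft turns at 528.08 / 1.5263 = 345.98 RPM.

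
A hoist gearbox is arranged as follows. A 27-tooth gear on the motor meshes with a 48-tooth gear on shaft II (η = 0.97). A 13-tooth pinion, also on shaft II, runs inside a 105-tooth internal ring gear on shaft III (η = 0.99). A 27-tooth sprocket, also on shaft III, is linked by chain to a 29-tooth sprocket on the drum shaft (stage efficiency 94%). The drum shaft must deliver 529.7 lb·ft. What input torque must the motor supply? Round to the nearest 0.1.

Overall ratio R = 1.7778 × 8.0769 × 1.0741 = 15.423; overall efficiency η = 0.97 × 0.99 × 0.94 = 0.9027.
Input torque = output torque / (R × η) = 529.7 / (15.423 × 0.9027) = 38.048 lb·ft.

38.0 lb·ft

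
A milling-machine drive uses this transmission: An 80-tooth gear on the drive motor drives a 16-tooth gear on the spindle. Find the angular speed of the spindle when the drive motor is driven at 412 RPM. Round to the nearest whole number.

2060 RPM

the drive motor → the spindle (gear mesh, 16/80): 412 ÷ 0.2 = 2060 RPM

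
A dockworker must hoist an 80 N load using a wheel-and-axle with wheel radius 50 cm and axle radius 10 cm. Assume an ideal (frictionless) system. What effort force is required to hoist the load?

Wheel-and-axle MA = R/r = 50/10 = 5.
Effort = load / MA = 80 / 5 = 16 N.

16 N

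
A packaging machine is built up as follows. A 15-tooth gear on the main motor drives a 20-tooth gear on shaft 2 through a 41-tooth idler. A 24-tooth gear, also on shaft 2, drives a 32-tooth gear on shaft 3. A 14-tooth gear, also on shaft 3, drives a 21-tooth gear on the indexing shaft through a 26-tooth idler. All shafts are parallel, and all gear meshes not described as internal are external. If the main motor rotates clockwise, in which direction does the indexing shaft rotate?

the main motor → shaft 2: driver → idler → driven is 2 external meshes, 2 reversals → CW.
shaft 2 → shaft 3: external mesh, 1 reversal → CCW.
shaft 3 → the indexing shaft: driver → idler → driven is 2 external meshes, 2 reversals → CCW.
5 reversals in total — an odd number — so the indexing shaft turns opposite to the main motor.

counterclockwise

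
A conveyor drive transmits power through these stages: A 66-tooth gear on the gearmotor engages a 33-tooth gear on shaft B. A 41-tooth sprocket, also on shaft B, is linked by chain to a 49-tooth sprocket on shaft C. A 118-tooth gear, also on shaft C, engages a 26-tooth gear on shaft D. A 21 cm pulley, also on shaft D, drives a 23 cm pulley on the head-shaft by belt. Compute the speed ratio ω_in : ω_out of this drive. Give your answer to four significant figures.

0.1442

Each stage contributes driven/driver: gear mesh 33/66 = 0.5, chain 49/41 = 1.1951, gear mesh 26/118 = 0.22034, belt 23/21 = 1.0952.
Overall: 0.5 × 1.1951 × 0.22034 × 1.0952 = 0.14421.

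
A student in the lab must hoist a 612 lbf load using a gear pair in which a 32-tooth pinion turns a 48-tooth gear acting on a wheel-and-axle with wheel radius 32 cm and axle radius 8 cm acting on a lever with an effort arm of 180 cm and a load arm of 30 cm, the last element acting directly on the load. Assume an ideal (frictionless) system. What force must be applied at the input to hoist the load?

17 lbf

Gear pair MA = 48/32 = 1.5.
Wheel-and-axle MA = R/r = 32/8 = 4.
Lever MA = effort arm / load arm = 180/30 = 6.
Combined ideal MA = 1.5 × 4 × 6 = 36.
Effort = load / MA = 612 / 36 = 17 lbf.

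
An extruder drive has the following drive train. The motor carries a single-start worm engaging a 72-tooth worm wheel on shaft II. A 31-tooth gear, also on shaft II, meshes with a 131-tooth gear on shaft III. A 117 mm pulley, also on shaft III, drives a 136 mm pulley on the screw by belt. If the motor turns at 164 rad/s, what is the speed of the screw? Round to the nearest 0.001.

Worm: ratio = 72/1 = 72, so shaft II turns at 164 / 72 = 2.2778 rad/s.
Gear mesh: ratio = 131/31 = 4.2258, so shaft III turns at 2.2778 / 4.2258 = 0.53902 rad/s.
Belt: ratio = 136/117 = 1.1624, so the screw turns at 0.53902 / 1.1624 = 0.46371 rad/s.

0.464 rad/s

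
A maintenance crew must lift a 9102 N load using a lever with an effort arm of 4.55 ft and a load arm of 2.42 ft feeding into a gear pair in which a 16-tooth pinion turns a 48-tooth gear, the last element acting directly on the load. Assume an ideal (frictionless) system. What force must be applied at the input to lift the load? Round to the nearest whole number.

Lever MA = effort arm / load arm = 4.55/2.42 = 1.8802.
Gear pair MA = 48/16 = 3.
Combined ideal MA = 1.8802 × 3 = 5.6405.
Effort = load / MA = 9102 / 5.6405 = 1613.7 N.

1614 N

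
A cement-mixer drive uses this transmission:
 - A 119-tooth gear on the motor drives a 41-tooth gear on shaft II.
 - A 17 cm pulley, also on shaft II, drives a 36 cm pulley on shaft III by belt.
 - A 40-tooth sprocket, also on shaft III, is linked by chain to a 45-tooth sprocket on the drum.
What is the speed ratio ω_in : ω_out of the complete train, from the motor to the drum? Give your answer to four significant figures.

Each stage contributes driven/driver: gear mesh 41/119 = 0.34454, belt 36/17 = 2.1176, chain 45/40 = 1.125.
Overall: 0.34454 × 2.1176 × 1.125 = 0.82081.

0.8208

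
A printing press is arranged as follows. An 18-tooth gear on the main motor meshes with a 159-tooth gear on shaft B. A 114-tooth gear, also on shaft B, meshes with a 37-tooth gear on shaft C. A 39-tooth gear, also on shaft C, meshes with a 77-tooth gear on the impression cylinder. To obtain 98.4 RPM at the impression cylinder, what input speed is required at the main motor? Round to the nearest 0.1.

Overall ratio R = 8.8333 × 0.32456 × 1.9744 = 5.6604.
Required input speed = output speed × R = 98.4 × 5.6604 = 556.98 RPM.

557.0 RPM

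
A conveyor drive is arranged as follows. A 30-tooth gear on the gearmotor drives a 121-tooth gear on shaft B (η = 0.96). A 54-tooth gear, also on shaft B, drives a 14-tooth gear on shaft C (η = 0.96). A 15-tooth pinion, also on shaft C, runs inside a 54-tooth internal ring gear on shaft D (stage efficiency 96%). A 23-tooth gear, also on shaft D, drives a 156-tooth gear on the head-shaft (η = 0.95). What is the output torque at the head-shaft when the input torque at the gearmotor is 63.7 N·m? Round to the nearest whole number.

1367 N·m

Gear mesh: ratio = 121/30 = 4.0333; torque at shaft B = 63.7 × 4.0333 × 0.96 = 246.65 N·m.
Gear mesh: ratio = 14/54 = 0.25926; torque at shaft C = 246.65 × 0.25926 × 0.96 = 61.388 N·m.
Internal gear: ratio = 54/15 = 3.6; torque at shaft D = 61.388 × 3.6 × 0.96 = 212.16 N·m.
Gear mesh: ratio = 156/23 = 6.7826; torque at the head-shaft = 212.16 × 6.7826 × 0.95 = 1367 N·m.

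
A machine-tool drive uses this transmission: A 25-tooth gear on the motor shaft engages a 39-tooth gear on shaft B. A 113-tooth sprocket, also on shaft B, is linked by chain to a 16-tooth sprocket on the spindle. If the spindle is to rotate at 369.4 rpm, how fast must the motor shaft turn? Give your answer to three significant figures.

Overall ratio R = 1.56 × 0.14159 = 0.22088.
Required input speed = output speed × R = 369.4 × 0.22088 = 81.595 rpm.

81.6 rpm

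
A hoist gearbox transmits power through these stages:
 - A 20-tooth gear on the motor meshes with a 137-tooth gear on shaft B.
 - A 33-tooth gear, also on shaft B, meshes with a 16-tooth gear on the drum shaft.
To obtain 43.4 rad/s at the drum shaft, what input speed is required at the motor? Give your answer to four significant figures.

144.1 rad/s

Overall ratio R = 6.85 × 0.48485 = 3.3212.
Required input speed = output speed × R = 43.4 × 3.3212 = 144.14 rad/s.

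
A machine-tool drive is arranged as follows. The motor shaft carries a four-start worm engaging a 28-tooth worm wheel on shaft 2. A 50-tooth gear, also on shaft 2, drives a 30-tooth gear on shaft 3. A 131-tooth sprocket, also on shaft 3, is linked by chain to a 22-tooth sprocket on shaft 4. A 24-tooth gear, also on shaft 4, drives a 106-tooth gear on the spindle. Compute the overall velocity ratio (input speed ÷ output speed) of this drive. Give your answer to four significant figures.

3.115

Each stage contributes driven/driver: worm 28/4 = 7, gear mesh 30/50 = 0.6, chain 22/131 = 0.16794, gear mesh 106/24 = 4.4167.
Overall: 7 × 0.6 × 0.16794 × 4.4167 = 3.1153.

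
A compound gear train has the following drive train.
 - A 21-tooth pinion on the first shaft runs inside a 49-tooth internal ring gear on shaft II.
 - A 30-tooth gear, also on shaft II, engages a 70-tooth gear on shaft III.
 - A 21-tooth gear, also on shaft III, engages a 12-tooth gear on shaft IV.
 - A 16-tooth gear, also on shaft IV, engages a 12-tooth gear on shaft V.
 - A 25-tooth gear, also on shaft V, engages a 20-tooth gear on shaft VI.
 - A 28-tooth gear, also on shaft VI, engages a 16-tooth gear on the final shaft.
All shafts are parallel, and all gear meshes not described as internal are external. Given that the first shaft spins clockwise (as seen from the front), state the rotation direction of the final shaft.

counterclockwise

the first shaft → shaft II: internal mesh, same direction → CW.
shaft II → shaft III: external mesh, 1 reversal → CCW.
shaft III → shaft IV: external mesh, 1 reversal → CW.
shaft IV → shaft V: external mesh, 1 reversal → CCW.
shaft V → shaft VI: external mesh, 1 reversal → CW.
shaft VI → the final shaft: external mesh, 1 reversal → CCW.
5 reversals in total — an odd number — so the final shaft turns opposite to the first shaft.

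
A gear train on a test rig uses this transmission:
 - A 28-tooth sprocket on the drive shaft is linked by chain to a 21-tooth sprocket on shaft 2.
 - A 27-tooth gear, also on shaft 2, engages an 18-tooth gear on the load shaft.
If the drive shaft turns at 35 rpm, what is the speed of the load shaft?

70 rpm

chain 21/28 = 0.75 → 35/0.75 = 46.667 rpm
gear mesh 18/27 = 0.66667 → 46.667/0.66667 = 70 rpm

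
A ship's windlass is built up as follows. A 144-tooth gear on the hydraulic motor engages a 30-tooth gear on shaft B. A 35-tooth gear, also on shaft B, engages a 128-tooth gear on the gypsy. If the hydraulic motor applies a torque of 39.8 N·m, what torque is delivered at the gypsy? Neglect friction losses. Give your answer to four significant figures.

30.32 N·m

Gear mesh: ratio = 30/144 = 0.20833; torque at shaft B = 39.8 × 0.20833 = 8.2917 N·m.
Gear mesh: ratio = 128/35 = 3.6571; torque at the gypsy = 8.2917 × 3.6571 = 30.324 N·m.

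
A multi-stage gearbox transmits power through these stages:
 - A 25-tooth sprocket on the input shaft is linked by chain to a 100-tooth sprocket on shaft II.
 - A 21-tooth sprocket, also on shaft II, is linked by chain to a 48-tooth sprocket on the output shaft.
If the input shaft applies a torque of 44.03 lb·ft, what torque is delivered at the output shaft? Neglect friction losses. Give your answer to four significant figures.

chain 100/25 = 4 → τ = 44.03·4 = 176.12 lb·ft
chain 48/21 = 2.2857 → τ = 176.12·2.2857 = 402.56 lb·ft

402.6 lb·ft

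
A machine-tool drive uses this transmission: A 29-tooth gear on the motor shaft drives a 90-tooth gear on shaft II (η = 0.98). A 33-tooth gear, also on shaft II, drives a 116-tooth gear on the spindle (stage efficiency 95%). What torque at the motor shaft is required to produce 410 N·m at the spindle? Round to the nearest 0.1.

Overall ratio R = 3.1034 × 3.5152 = 10.909; overall efficiency η = 0.98 × 0.95 = 0.9310.
Input torque = output torque / (R × η) = 410 / (10.909 × 0.9310) = 40.369 N·m.

40.4 N·m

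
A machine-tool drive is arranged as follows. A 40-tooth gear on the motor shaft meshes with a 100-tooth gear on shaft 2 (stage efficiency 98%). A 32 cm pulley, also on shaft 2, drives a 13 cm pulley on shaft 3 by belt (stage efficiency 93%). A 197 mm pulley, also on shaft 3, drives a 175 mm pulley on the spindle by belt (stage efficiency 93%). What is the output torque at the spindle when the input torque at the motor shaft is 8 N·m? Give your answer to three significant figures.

6.12 N·m

After the gear mesh (100/40): 8 × 2.5 × 0.98 = 19.6 N·m
After the belt (13/32): 19.6 × 0.40625 × 0.93 = 7.4051 N·m
After the belt (175/197): 7.4051 × 0.88832 × 0.93 = 6.1177 N·m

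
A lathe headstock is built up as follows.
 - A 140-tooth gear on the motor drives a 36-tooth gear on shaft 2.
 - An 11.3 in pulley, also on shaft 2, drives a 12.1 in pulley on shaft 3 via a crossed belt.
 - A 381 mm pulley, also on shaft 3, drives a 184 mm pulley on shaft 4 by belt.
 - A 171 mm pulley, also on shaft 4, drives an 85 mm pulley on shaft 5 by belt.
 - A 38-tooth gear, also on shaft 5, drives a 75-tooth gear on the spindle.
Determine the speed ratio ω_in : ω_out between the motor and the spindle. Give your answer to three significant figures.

Each stage contributes driven/driver: gear mesh 36/140 = 0.25714, belt 12.1/11.3 = 1.0708, belt 184/381 = 0.48294, belt 85/171 = 0.49708, gear mesh 75/38 = 1.9737.
Overall: 0.25714 × 1.0708 × 0.48294 × 0.49708 × 1.9737 = 0.13046.

0.130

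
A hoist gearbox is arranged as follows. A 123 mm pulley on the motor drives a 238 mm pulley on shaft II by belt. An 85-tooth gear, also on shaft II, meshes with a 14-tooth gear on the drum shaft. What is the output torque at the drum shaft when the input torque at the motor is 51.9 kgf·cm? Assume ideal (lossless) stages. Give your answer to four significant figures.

16.54 kgf·cm

belt 238/123 = 1.935 → τ = 51.9·1.935 = 100.42 kgf·cm
gear mesh 14/85 = 0.16471 → τ = 100.42·0.16471 = 16.54 kgf·cm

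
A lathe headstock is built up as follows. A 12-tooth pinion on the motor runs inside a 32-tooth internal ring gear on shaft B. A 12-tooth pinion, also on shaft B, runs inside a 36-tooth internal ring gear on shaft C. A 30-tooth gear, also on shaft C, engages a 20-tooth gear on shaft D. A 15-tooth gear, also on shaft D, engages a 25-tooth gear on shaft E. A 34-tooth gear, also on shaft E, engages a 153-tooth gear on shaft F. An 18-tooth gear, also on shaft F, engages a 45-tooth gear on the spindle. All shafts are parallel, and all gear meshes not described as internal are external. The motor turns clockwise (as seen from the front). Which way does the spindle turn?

the motor → shaft B: internal mesh, same direction → CW.
shaft B → shaft C: internal mesh, same direction → CW.
shaft C → shaft D: external mesh, 1 reversal → CCW.
shaft D → shaft E: external mesh, 1 reversal → CW.
shaft E → shaft F: external mesh, 1 reversal → CCW.
shaft F → the spindle: external mesh, 1 reversal → CW.
4 reversals in total — an even number — so the spindle turns the same way as the motor.

clockwise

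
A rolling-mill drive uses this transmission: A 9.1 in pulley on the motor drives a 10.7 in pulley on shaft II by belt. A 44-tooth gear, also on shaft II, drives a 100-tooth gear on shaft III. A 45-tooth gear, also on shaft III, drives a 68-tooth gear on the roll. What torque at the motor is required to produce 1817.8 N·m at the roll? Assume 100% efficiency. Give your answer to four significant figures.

450.2 N·m

Overall ratio R = 1.1758 × 2.2727 × 1.5111 = 4.0382.
Input torque = output torque / R = 1817.8 / 4.0382 = 450.15 N·m.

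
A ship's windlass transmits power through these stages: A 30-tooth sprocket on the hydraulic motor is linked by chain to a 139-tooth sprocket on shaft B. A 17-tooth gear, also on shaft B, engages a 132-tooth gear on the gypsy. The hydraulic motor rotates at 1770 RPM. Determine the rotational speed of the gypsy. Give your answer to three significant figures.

49.2 RPM

Chain: ratio = 139/30 = 4.6333, so shaft B turns at 1770 / 4.6333 = 382.01 RPM.
Gear mesh: ratio = 132/17 = 7.7647, so the gypsy turns at 382.01 / 7.7647 = 49.199 RPM.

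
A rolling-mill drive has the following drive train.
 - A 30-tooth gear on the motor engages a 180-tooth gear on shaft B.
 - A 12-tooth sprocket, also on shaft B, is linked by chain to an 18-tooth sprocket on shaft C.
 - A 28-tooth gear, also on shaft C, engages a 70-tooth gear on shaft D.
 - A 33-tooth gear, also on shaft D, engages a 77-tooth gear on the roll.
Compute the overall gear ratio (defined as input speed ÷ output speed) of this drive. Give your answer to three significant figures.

52.5

Each stage contributes driven/driver: gear mesh 180/30 = 6, chain 18/12 = 1.5, gear mesh 70/28 = 2.5, gear mesh 77/33 = 2.3333.
Overall: 6 × 1.5 × 2.5 × 2.3333 = 52.5.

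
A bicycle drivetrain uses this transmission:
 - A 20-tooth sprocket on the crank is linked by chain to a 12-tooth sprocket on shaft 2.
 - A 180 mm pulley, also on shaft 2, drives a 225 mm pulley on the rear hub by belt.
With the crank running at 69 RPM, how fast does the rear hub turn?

92 RPM

chain 12/20 = 0.6 → 69/0.6 = 115 RPM
belt 225/180 = 1.25 → 115/1.25 = 92 RPM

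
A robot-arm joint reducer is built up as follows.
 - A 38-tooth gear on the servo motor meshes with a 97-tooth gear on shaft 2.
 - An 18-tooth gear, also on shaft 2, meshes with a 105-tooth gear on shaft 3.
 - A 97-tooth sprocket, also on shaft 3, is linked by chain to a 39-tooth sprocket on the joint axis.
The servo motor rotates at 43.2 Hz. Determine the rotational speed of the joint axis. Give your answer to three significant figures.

Gear mesh: ratio = 97/38 = 2.5526, so shaft 2 turns at 43.2 / 2.5526 = 16.924 Hz.
Gear mesh: ratio = 105/18 = 5.8333, so shaft 3 turns at 16.924 / 5.8333 = 2.9012 Hz.
Chain: ratio = 39/97 = 0.40206, so the joint axis turns at 2.9012 / 0.40206 = 7.2158 Hz.

7.22 Hz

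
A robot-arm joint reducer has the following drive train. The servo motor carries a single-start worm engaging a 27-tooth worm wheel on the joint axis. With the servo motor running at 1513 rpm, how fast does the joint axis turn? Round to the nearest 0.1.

Worm: ratio = 27/1 = 27, so the joint axis turns at 1513 / 27 = 56.037 rpm.

56.0 rpm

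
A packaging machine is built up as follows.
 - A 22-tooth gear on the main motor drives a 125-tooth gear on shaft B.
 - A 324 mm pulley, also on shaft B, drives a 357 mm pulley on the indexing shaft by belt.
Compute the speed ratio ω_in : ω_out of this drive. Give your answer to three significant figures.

Each stage contributes driven/driver: gear mesh 125/22 = 5.6818, belt 357/324 = 1.1019.
Overall: 5.6818 × 1.1019 = 6.2605.

6.26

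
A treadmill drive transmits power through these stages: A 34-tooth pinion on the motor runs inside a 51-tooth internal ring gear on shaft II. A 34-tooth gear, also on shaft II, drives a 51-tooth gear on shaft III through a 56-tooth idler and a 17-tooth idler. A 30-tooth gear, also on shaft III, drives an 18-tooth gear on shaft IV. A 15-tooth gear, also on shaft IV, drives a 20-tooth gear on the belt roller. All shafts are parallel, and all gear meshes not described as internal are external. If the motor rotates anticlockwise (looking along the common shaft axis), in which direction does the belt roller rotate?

the motor → shaft II: internal mesh, same direction → CCW.
shaft II → shaft III: driver → idler → idler → driven is 3 external meshes, 3 reversals → CW.
shaft III → shaft IV: external mesh, 1 reversal → CCW.
shaft IV → the belt roller: external mesh, 1 reversal → CW.
5 reversals in total — an odd number — so the belt roller turns opposite to the motor.

clockwise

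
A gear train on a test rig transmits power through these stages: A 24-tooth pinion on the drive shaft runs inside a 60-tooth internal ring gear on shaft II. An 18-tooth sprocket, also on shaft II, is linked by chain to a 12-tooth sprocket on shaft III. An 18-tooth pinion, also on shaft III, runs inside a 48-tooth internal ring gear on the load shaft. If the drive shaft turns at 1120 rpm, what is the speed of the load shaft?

the drive shaft → shaft II (internal gear, 60/24): 1120 ÷ 2.5 = 448 rpm
shaft II → shaft III (chain, 12/18): 448 ÷ 0.66667 = 672 rpm
shaft III → the load shaft (internal gear, 48/18): 672 ÷ 2.6667 = 252 rpm

252 rpm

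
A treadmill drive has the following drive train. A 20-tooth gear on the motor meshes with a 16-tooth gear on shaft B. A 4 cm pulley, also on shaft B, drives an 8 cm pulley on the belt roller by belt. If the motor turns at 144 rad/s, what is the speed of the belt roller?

the motor → shaft B (gear mesh, 16/20): 144 ÷ 0.8 = 180 rad/s
shaft B → the belt roller (belt, 8/4): 180 ÷ 2 = 90 rad/s

90 rad/s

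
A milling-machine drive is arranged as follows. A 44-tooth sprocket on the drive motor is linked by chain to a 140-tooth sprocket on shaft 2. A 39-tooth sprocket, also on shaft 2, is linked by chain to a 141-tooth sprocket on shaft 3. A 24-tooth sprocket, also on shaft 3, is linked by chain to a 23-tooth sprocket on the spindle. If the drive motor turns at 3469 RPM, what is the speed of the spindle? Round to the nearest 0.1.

the drive motor → shaft 2 (chain, 140/44): 3469 ÷ 3.1818 = 1090.3 RPM
shaft 2 → shaft 3 (chain, 141/39): 1090.3 ÷ 3.6154 = 301.56 RPM
shaft 3 → the spindle (chain, 23/24): 301.56 ÷ 0.95833 = 314.67 RPM

314.7 RPM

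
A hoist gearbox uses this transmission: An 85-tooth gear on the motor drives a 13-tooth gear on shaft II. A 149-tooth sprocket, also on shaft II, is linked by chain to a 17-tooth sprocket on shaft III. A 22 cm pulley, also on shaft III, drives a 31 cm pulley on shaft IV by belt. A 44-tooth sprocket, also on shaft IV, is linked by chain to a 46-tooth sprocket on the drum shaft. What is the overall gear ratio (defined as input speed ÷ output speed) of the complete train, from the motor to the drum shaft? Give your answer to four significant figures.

Each stage contributes driven/driver: gear mesh 13/85 = 0.15294, chain 17/149 = 0.11409, belt 31/22 = 1.4091, chain 46/44 = 1.0455.
Overall: 0.15294 × 0.11409 × 1.4091 × 1.0455 = 0.025706.

0.02571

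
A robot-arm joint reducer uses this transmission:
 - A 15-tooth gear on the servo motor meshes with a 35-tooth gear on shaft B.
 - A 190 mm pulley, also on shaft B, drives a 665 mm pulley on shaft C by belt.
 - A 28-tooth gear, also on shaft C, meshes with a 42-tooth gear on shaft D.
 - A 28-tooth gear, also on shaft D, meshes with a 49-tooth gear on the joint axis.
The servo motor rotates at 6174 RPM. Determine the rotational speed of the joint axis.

288 RPM

Gear mesh: ratio = 35/15 = 2.3333, so shaft B turns at 6174 / 2.3333 = 2646 RPM.
Belt: ratio = 665/190 = 3.5, so shaft C turns at 2646 / 3.5 = 756 RPM.
Gear mesh: ratio = 42/28 = 1.5, so shaft D turns at 756 / 1.5 = 504 RPM.
Gear mesh: ratio = 49/28 = 1.75, so the joint axis turns at 504 / 1.75 = 288 RPM.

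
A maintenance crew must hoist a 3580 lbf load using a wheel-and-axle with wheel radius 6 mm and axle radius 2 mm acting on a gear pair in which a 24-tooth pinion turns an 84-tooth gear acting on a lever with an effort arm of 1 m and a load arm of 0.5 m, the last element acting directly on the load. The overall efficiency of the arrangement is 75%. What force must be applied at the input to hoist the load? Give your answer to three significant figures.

227 lbf

Wheel-and-axle MA = R/r = 6/2 = 3.
Gear pair MA = 84/24 = 3.5.
Lever MA = effort arm / load arm = 1/0.5 = 2.
Combined ideal MA = 3 × 3.5 × 2 = 21.
Actual MA = 21 × 0.75 = 15.75.
Effort = load / actual MA = 3580 / 15.75 = 227.3 lbf.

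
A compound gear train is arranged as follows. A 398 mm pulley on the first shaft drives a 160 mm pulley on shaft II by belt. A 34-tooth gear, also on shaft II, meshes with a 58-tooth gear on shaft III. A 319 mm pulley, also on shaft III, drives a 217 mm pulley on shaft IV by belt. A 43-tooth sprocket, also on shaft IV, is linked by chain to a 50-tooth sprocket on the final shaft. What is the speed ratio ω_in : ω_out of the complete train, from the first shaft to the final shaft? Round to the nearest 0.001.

0.542

Each stage contributes driven/driver: belt 160/398 = 0.40201, gear mesh 58/34 = 1.7059, belt 217/319 = 0.68025, chain 50/43 = 1.1628.
Overall: 0.40201 × 1.7059 × 0.68025 × 1.1628 = 0.54245.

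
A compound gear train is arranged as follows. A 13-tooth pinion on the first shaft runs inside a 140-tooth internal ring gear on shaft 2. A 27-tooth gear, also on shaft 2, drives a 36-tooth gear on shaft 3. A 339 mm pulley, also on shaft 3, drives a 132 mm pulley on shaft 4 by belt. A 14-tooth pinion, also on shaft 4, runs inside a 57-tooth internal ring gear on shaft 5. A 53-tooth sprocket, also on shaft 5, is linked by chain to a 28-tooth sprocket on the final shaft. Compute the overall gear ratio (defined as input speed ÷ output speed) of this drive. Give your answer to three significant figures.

Each stage contributes driven/driver: internal gear 140/13 = 10.769, gear mesh 36/27 = 1.3333, belt 132/339 = 0.38938, internal gear 57/14 = 4.0714, chain 28/53 = 0.5283.
Overall: 10.769 × 1.3333 × 0.38938 × 4.0714 × 0.5283 = 12.026.

12.0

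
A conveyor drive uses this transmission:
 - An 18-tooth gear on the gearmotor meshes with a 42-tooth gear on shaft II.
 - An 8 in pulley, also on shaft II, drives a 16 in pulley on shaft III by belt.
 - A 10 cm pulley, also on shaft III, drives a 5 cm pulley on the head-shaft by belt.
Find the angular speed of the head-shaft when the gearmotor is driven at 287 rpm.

123 rpm

Gear mesh: ratio = 42/18 = 2.3333, so shaft II turns at 287 / 2.3333 = 123 rpm.
Belt: ratio = 16/8 = 2, so shaft III turns at 123 / 2 = 61.5 rpm.
Belt: ratio = 5/10 = 0.5, so the head-shaft turns at 61.5 / 0.5 = 123 rpm.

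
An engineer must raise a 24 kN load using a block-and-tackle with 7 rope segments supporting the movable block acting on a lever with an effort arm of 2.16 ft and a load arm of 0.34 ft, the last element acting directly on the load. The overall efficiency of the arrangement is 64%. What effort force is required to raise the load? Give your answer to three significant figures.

Block-and-tackle MA = number of supporting rope parts = 7.
Lever MA = effort arm / load arm = 2.16/0.34 = 6.3529.
Combined ideal MA = 7 × 6.3529 = 44.471.
Actual MA = 44.471 × 0.64 = 28.461.
Effort = load / actual MA = 24 / 28.461 = 0.84325 kN.

0.843 kN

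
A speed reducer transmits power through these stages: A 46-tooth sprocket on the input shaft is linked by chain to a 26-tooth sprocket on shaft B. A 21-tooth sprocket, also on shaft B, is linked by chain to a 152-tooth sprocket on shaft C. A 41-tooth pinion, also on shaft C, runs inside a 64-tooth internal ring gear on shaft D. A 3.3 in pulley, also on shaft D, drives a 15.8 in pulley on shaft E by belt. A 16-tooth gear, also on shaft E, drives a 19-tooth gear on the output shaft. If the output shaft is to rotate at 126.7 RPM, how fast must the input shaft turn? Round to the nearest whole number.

4600 RPM

Overall ratio R = 0.56522 × 7.2381 × 1.561 × 4.7879 × 1.1875 = 36.309.
Required input speed = output speed × R = 126.7 × 36.309 = 4600.3 RPM.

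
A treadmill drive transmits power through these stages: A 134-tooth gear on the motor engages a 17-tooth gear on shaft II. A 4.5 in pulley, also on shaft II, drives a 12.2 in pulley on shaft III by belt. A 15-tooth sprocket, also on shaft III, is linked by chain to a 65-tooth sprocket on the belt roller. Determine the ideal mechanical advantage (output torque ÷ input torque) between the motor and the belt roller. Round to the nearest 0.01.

Each stage contributes driven/driver: gear mesh 17/134 = 0.12687, belt 12.2/4.5 = 2.7111, chain 65/15 = 4.3333.
Overall: 0.12687 × 2.7111 × 4.3333 = 1.4904.

1.49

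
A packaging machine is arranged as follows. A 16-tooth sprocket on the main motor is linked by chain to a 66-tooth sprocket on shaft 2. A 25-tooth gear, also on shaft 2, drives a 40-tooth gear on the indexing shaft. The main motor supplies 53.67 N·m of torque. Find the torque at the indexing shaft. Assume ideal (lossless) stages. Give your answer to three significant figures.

354 N·m

Chain: ratio = 66/16 = 4.125; torque at shaft 2 = 53.67 × 4.125 = 221.39 N·m.
Gear mesh: ratio = 40/25 = 1.6; torque at the indexing shaft = 221.39 × 1.6 = 354.22 N·m.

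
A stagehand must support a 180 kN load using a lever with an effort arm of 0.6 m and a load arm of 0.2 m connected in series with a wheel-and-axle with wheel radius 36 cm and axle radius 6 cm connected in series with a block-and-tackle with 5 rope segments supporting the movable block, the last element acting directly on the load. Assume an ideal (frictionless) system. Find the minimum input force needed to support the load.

2 kN

Lever MA = effort arm / load arm = 0.6/0.2 = 3.
Wheel-and-axle MA = R/r = 36/6 = 6.
Block-and-tackle MA = number of supporting rope parts = 5.
Combined ideal MA = 3 × 6 × 5 = 90.
Effort = load / MA = 180 / 90 = 2 kN.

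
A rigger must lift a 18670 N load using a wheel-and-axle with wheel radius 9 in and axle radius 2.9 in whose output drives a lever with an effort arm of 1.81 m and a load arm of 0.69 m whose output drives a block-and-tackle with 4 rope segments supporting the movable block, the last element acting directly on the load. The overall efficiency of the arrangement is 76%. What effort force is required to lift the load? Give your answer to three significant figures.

754 N

Wheel-and-axle MA = R/r = 9/2.9 = 3.1034.
Lever MA = effort arm / load arm = 1.81/0.69 = 2.6232.
Block-and-tackle MA = number of supporting rope parts = 4.
Combined ideal MA = 3.1034 × 2.6232 × 4 = 32.564.
Actual MA = 32.564 × 0.76 = 24.748.
Effort = load / actual MA = 18670 / 24.748 = 754.39 N.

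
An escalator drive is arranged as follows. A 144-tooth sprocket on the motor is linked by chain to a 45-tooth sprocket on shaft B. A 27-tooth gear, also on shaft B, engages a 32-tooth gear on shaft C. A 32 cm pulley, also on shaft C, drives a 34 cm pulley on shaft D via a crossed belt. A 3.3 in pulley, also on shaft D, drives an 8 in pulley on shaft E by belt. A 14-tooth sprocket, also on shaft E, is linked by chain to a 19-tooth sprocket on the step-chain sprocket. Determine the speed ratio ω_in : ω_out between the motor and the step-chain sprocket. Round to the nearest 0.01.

1.29

Each stage contributes driven/driver: chain 45/144 = 0.3125, gear mesh 32/27 = 1.1852, belt 34/32 = 1.0625, belt 8/3.3 = 2.4242, chain 19/14 = 1.3571.
Overall: 0.3125 × 1.1852 × 1.0625 × 2.4242 × 1.3571 = 1.2947.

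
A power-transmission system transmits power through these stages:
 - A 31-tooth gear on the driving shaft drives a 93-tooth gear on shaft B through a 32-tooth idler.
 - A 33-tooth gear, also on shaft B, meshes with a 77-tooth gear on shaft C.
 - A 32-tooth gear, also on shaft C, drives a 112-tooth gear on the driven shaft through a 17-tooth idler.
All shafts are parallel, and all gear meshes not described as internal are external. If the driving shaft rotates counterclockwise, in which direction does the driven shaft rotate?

clockwise

the driving shaft → shaft B: driver → idler → driven is 2 external meshes, 2 reversals → CCW.
shaft B → shaft C: external mesh, 1 reversal → CW.
shaft C → the driven shaft: driver → idler → driven is 2 external meshes, 2 reversals → CW.
5 reversals in total — an odd number — so the driven shaft turns opposite to the driving shaft.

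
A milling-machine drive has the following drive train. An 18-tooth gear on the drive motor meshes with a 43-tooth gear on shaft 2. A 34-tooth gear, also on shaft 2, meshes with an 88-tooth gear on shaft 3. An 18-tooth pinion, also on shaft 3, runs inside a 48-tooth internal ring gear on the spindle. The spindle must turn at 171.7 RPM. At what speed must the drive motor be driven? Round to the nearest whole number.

2831 RPM

Overall ratio R = 2.3889 × 2.5882 × 2.6667 = 16.488.
Required input speed = output speed × R = 171.7 × 16.488 = 2831 RPM.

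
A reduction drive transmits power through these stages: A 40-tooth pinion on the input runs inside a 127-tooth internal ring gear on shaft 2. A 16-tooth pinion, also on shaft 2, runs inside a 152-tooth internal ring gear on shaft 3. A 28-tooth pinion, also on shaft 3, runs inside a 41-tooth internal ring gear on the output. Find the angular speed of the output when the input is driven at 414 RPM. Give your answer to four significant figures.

9.374 RPM

the input → shaft 2 (internal gear, 127/40): 414 ÷ 3.175 = 130.39 RPM
shaft 2 → shaft 3 (internal gear, 152/16): 130.39 ÷ 9.5 = 13.726 RPM
shaft 3 → the output (internal gear, 41/28): 13.726 ÷ 1.4643 = 9.3736 RPM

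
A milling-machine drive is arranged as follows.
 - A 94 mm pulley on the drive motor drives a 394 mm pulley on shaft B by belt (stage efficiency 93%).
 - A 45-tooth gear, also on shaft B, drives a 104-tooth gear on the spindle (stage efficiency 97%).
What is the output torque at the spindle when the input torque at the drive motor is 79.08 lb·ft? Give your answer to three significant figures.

After the belt (394/94): 79.08 × 4.1915 × 0.93 = 308.26 lb·ft
After the gear mesh (104/45): 308.26 × 2.3111 × 0.97 = 691.05 lb·ft

691 lb·ft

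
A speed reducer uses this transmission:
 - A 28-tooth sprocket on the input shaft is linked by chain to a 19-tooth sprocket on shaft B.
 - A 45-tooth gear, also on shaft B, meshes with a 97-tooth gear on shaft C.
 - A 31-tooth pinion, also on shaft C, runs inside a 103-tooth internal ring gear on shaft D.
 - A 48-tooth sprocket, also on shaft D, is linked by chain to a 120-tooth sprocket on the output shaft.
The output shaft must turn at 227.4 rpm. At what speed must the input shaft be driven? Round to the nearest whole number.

2763 rpm

Overall ratio R = 0.67857 × 2.1556 × 3.3226 × 2.5 = 12.15.
Required input speed = output speed × R = 227.4 × 12.15 = 2762.9 rpm.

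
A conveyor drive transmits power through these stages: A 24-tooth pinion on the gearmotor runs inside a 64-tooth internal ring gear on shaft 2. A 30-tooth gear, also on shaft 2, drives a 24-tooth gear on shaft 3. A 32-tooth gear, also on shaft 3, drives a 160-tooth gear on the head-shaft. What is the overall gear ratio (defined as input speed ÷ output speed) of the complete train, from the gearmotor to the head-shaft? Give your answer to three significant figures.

10.7

Each stage contributes driven/driver: internal gear 64/24 = 2.6667, gear mesh 24/30 = 0.8, gear mesh 160/32 = 5.
Overall: 2.6667 × 0.8 × 5 = 10.667.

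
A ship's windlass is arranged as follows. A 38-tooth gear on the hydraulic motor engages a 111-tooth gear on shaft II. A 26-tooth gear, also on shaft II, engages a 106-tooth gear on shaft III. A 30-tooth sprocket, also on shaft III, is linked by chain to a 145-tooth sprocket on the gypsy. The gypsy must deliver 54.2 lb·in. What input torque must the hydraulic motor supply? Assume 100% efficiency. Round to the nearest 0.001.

Overall ratio R = 2.9211 × 4.0769 × 4.8333 = 57.56.
Input torque = output torque / R = 54.2 / 57.56 = 0.94163 lb·in.

0.942 lb·in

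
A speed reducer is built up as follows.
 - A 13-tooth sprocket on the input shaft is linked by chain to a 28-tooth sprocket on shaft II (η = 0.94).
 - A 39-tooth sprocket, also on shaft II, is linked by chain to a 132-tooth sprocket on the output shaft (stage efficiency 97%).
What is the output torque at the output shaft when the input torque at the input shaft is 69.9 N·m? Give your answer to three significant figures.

465 N·m

chain 28/13 = 2.1538 → τ = 69.9·2.1538·0.94 = 141.52 N·m
chain 132/39 = 3.3846 → τ = 141.52·3.3846·0.97 = 464.62 N·m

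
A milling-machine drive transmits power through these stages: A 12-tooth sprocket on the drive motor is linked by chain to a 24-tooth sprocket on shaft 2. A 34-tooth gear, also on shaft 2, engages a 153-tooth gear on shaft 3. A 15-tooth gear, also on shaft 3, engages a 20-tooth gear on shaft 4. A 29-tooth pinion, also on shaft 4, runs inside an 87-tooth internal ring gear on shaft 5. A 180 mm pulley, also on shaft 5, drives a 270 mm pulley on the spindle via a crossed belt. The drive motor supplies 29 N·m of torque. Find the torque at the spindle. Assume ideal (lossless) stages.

1566 N·m

chain 24/12 = 2 → τ = 29·2 = 58 N·m
gear mesh 153/34 = 4.5 → τ = 58·4.5 = 261 N·m
gear mesh 20/15 = 1.3333 → τ = 261·1.3333 = 348 N·m
internal gear 87/29 = 3 → τ = 348·3 = 1044 N·m
belt 270/180 = 1.5 → τ = 1044·1.5 = 1566 N·m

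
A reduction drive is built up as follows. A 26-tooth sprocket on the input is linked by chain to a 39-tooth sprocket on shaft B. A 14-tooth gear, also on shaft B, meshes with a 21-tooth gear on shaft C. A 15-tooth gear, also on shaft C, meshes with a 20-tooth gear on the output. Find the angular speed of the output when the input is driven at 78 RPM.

26 RPM

chain 39/26 = 1.5 → 78/1.5 = 52 RPM
gear mesh 21/14 = 1.5 → 52/1.5 = 34.667 RPM
gear mesh 20/15 = 1.3333 → 34.667/1.3333 = 26 RPM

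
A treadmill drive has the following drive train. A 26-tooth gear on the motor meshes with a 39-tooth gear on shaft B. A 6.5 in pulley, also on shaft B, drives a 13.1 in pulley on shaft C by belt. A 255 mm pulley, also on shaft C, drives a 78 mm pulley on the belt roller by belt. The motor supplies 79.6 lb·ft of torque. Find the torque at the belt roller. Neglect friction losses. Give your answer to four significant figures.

gear mesh 39/26 = 1.5 → τ = 79.6·1.5 = 119.4 lb·ft
belt 13.1/6.5 = 2.0154 → τ = 119.4·2.0154 = 240.64 lb·ft
belt 78/255 = 0.30588 → τ = 240.64·0.30588 = 73.607 lb·ft

73.61 lb·ft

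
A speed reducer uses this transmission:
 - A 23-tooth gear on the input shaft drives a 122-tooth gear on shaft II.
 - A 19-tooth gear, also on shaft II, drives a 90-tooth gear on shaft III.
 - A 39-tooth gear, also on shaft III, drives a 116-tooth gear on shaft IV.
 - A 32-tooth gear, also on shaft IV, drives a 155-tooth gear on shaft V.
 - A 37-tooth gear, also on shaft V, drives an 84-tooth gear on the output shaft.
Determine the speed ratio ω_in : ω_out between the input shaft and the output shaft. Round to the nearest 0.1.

821.8

Each stage contributes driven/driver: gear mesh 122/23 = 5.3043, gear mesh 90/19 = 4.7368, gear mesh 116/39 = 2.9744, gear mesh 155/32 = 4.8438, gear mesh 84/37 = 2.2703.
Overall: 5.3043 × 4.7368 × 2.9744 × 4.8438 × 2.2703 = 821.81.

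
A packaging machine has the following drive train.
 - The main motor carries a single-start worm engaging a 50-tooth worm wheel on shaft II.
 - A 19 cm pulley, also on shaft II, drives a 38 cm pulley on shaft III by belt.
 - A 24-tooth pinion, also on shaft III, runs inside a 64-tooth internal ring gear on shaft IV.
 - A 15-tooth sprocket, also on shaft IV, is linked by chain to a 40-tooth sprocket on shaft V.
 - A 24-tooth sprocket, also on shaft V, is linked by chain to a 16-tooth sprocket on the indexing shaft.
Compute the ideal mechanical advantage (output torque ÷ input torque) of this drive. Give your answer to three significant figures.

Each stage contributes driven/driver: worm 50/1 = 50, belt 38/19 = 2, internal gear 64/24 = 2.6667, chain 40/15 = 2.6667, chain 16/24 = 0.66667.
Overall: 50 × 2 × 2.6667 × 2.6667 × 0.66667 = 474.07.

474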